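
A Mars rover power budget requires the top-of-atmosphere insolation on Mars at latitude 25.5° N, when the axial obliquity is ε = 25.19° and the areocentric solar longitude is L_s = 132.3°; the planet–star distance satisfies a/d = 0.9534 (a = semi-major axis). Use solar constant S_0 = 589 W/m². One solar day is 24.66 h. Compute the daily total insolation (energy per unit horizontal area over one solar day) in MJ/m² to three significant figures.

16.3 MJ/m²

sin δ = sin 25.19° × sin 132.3° = 0.31480, so δ = +18.349°.
cos h₀ = −tan(+25.5°) tan(+18.349°) = -0.1582, h₀ = 1.7297 rad.
Bracket: h₀ sin ϕ sin δ + cos ϕ cos δ sin h₀ = 1.7297×0.43051×0.31480 + 0.90259×0.94916×0.98741 = 0.234417 + 0.845916 = 1.080333.
Inverse-square distance factor (a/d)² = 0.9534² = 0.908972.
Q̄ = (S_0/π) × 0.908972 × [bracket] = (589/π) × 0.908972 × 1.080333 = 184.11 W/m².
Daily total = Q̄ × 24.66 h × 3600 s/h = 184.11 × 24.66 × 3600 / 10⁶ = 16.34 MJ/m².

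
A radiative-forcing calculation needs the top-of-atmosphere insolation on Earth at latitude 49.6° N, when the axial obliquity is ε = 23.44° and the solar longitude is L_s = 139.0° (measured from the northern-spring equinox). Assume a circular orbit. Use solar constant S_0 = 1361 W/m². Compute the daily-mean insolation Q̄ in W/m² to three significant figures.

Q̄ ≈ 420 W/m²

Solar declination: sin δ = sin ε · sin L_s = sin 23.44° × sin 139.0° = 0.26097, so δ = +15.128°.
cos h₀ = −tan(+49.6°) tan(+15.128°) = -0.3176, h₀ = 1.8940 rad.
Bracket: h₀ sin ϕ sin δ + cos ϕ cos δ sin h₀ = 1.8940×0.76154×0.26097 + 0.64812×0.96535×0.94821 = 0.376412 + 0.593260 = 0.969672.
Q̄ = (S_0/π) × [bracket] = (1361/π) × 0.969672 = 420.1 W/m².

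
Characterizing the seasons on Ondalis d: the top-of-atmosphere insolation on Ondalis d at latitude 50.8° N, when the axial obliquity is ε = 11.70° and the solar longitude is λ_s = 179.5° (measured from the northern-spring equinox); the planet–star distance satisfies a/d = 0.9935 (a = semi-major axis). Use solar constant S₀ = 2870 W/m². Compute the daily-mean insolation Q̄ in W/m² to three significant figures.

Q̄ ≈ 572 W/m²

Solar declination: sin δ = sin ε · sin λ_s = sin 11.70° × sin 179.5° = 0.00177, so δ = +0.101°.
cos H₀ = −tan(+50.8°) tan(+0.101°) = -0.0022, H₀ = 1.5730 rad.
Bracket: H₀ sin φ sin δ + cos φ cos δ sin H₀ = 1.5730×0.77494×0.00177 + 0.63203×1.00000×1.00000 = 0.002158 + 0.632030 = 0.634188.
Inverse-square distance factor (a/d)² = 0.9935² = 0.987042.
Q̄ = (S₀/π) × 0.987042 × [bracket] = (2870/π) × 0.987042 × 0.634188 = 571.9 W/m².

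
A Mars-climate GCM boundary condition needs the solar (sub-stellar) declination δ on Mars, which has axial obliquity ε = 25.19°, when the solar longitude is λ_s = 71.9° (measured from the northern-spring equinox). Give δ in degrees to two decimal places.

sin δ = sin ε · sin λ_s = sin 25.19° × sin 71.9° = 0.404560.
δ = arcsin(0.404560) = +23.86°.

δ = +23.86°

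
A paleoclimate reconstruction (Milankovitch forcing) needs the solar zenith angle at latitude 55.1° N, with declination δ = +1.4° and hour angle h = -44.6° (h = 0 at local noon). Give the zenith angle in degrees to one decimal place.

cos θ_z = sin φ sin δ + cos φ cos δ cos h = 0.020038 + 0.407261 = 0.427299.
θ_z = arccos(0.427299) = 64.7°.

θ_z = 64.7°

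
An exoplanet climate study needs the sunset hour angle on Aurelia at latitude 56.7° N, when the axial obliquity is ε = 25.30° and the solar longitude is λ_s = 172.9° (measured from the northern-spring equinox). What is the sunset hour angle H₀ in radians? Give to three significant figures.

H₀ = 1.65 rad

Solar declination: sin δ = sin ε · sin λ_s = sin 25.30° × sin 172.9° = 0.05282, so δ = +3.028°.
cos H₀ = −tan φ · tan δ = −tan(+56.7°) × tan(+3.028°) = -0.0805, so H₀ = 1.6514 rad = 94.62°.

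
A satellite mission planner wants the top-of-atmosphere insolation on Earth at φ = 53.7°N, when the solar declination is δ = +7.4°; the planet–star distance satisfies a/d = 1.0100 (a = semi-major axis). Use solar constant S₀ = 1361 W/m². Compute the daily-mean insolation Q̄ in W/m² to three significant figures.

cos H₀ = −tan(+53.7°) tan(+7.400°) = -0.1768, H₀ = 1.7485 rad.
Bracket: H₀ sin φ sin δ + cos φ cos δ sin H₀ = 1.7485×0.80593×0.12880 + 0.59201×0.99167×0.98425 = 0.181501 + 0.577832 = 0.759333.
Inverse-square distance factor (a/d)² = 1.0100² = 1.020100.
Q̄ = (S₀/π) × 1.020100 × [bracket] = (1361/π) × 1.020100 × 0.759333 = 335.6 W/m².

Q̄ ≈ 336 W/m²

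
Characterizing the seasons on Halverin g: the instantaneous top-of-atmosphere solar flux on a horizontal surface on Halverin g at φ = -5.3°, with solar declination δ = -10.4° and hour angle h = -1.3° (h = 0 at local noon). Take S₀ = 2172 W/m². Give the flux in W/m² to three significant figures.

2.16e+03 W/m²

cos θ_z = sin φ sin δ + cos φ cos δ cos h = 0.016675 + 0.979114 = 0.995789.
Flux = S₀ · cos θ_z = 2172 × 0.995789 = 2163 W/m².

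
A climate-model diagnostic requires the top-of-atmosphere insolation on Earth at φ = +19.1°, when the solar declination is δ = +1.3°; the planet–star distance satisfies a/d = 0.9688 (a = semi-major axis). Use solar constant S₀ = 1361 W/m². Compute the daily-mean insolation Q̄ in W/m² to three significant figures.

cos H₀ = −tan(+19.1°) tan(+1.300°) = -0.0079, H₀ = 1.5787 rad.
Bracket: H₀ sin φ sin δ + cos φ cos δ sin H₀ = 1.5787×0.32722×0.02269 + 0.94495×0.99974×0.99997 = 0.011721 + 0.944676 = 0.956397.
Inverse-square distance factor (a/d)² = 0.9688² = 0.938573.
Q̄ = (S₀/π) × 0.938573 × [bracket] = (1361/π) × 0.938573 × 0.956397 = 388.9 W/m².

Q̄ ≈ 389 W/m²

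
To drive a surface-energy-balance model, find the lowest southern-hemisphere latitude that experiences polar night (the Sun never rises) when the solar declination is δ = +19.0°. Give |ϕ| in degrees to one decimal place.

|ϕ| = 71.0°

Polar night requires cos h₀ = −tan ϕ tan δ ≥ 1, i.e. tan ϕ tan δ ≤ −1.
The boundary is |tan ϕ| · |tan δ| = 1, so |ϕ| = 90° − |δ| = 90° − 19.0° = 71.0° in the southern hemisphere.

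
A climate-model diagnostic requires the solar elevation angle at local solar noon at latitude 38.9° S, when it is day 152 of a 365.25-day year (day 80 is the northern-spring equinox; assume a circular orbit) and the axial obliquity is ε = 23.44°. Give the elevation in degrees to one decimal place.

29.0°

Solar longitude: L_s = 360° × (152 − 80)/365.25 = 70.965°.
sin δ = sin 23.44° × sin 70.965° = 0.37604, so δ = +22.088°.
At local noon the hour angle is zero, so the zenith angle equals |ϕ − δ| = |-38.9° − (+22.088°)| = 60.988°.
Elevation = 90° − 60.988° = 29.0°.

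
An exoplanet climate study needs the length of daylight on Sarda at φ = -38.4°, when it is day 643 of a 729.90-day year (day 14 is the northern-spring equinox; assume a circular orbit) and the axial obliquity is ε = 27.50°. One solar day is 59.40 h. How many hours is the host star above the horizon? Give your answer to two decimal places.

35.43 h

Solar longitude: λ_s = 360° × (643 − 14)/729.90 = 310.234°.
sin δ = sin 27.50° × sin 310.234° = -0.35250, so δ = -20.641°.
cos H₀ = −tan φ · tan δ = −tan(-38.4°) × tan(-20.641°) = -0.2986, so H₀ = 1.8740 rad = 107.37°.
Daylight = 2H₀/(2π) × 59.40 h = (1.8740/π) × 59.40 = 35.43 h.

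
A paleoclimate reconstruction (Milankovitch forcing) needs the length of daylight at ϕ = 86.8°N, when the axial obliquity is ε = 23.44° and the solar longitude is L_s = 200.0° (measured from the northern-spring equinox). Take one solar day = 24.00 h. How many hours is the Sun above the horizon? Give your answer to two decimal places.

Solar declination: sin δ = sin ε · sin L_s = sin 23.44° × sin 200.0° = -0.13605, so δ = -7.819°.
cos h₀ = −tan ϕ · tan δ = 2.4563 ≥ 1, so the Sun never rises (polar night) and h₀ = 0.
Daylight = 2h₀/(2π) × 24.00 h = (0.0000/π) × 24.00 = 0.00 h.

0.00 h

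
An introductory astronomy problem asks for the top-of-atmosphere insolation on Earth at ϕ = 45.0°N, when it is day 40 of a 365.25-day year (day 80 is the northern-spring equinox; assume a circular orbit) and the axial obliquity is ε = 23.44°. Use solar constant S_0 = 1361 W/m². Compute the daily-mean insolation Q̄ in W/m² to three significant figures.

Q̄ ≈ 185 W/m²

Solar longitude: L_s = 360° × (40 − 80)/365.25 = -39.425°, i.e. -39.425° + 360° = 320.575°.
sin δ = sin 23.44° × sin 320.575° = -0.25262, so δ = -14.633°.
cos h₀ = −tan(+45.0°) tan(-14.633°) = 0.2611, h₀ = 1.3066 rad.
Bracket: h₀ sin ϕ sin δ + cos ϕ cos δ sin h₀ = 1.3066×0.70711×-0.25262 + 0.70711×0.96756×0.96531 = -0.233398 + 0.660437 = 0.427039.
Q̄ = (S_0/π) × [bracket] = (1361/π) × 0.427039 = 185.0 W/m².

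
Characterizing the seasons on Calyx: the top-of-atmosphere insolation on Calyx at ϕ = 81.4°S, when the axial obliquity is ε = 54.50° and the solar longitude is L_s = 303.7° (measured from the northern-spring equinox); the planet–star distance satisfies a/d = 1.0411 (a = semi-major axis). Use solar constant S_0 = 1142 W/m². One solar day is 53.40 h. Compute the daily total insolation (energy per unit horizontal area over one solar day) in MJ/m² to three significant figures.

Solar declination: sin δ = sin ε · sin L_s = sin 54.50° × sin 303.7° = -0.67731, so δ = -42.634°.
cos h₀ = −tan(-81.4°) tan(-42.634°) = -6.0874 ≤ −1 ⇒ polar day, h₀ = π.
Bracket: h₀ sin ϕ sin δ + cos ϕ cos δ sin h₀ = 3.1416×-0.98876×-0.67731 + 0.14954×0.73570×0.00000 = 2.103920 + 0.000000 = 2.103920.
Inverse-square distance factor (a/d)² = 1.0411² = 1.083889.
Q̄ = (S_0/π) × 1.083889 × [bracket] = (1142/π) × 1.083889 × 2.103920 = 828.95 W/m².
Daily total = Q̄ × 53.40 h × 3600 s/h = 828.95 × 53.40 × 3600 / 10⁶ = 159.4 MJ/m².

159 MJ/m²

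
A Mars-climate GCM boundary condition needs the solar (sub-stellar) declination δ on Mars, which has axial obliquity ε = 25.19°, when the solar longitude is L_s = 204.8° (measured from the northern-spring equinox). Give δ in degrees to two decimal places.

δ = -10.28°

sin δ = sin ε · sin L_s = sin 25.19° × sin 204.8° = -0.178528.
δ = arcsin(-0.178528) = -10.28°.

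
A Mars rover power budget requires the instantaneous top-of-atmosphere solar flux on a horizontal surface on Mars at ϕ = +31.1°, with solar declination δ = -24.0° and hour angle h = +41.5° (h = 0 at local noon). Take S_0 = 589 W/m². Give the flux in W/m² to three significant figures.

221 W/m²

cos θ_z = sin ϕ sin δ + cos ϕ cos δ cos h = -0.210093 + 0.585862 = 0.375769.
Flux = S_0 · cos θ_z = 589 × 0.375769 = 221.3 W/m².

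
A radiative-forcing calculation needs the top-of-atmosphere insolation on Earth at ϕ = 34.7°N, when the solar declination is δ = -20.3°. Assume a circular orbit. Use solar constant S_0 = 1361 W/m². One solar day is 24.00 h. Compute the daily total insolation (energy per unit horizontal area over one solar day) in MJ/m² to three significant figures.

cos h₀ = −tan(+34.7°) tan(-20.300°) = 0.2561, h₀ = 1.3118 rad.
Bracket: h₀ sin ϕ sin δ + cos ϕ cos δ sin h₀ = 1.3118×0.56928×-0.34694 + 0.82214×0.93789×0.96664 = -0.259088 + 0.745354 = 0.486266.
Q̄ = (S_0/π) × [bracket] = (1361/π) × 0.486266 = 210.66 W/m².
Daily total = Q̄ × 24.00 h × 3600 s/h = 210.66 × 24.00 × 3600 / 10⁶ = 18.20 MJ/m².

18.2 MJ/m²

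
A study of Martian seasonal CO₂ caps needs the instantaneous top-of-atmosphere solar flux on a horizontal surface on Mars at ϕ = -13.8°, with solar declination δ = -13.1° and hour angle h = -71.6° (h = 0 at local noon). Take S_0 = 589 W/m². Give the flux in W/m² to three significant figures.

208 W/m²

cos θ_z = sin ϕ sin δ + cos ϕ cos δ cos h = 0.054064 + 0.298560 = 0.352624.
Flux = S_0 · cos θ_z = 589 × 0.352624 = 207.7 W/m².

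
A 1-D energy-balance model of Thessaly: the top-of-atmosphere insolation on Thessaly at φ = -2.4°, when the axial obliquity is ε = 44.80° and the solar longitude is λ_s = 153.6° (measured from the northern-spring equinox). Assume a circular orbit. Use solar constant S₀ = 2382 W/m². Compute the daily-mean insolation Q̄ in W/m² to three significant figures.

Q̄ ≈ 704 W/m²

Solar declination: sin δ = sin ε · sin λ_s = sin 44.80° × sin 153.6° = 0.31331, so δ = +18.259°.
cos H₀ = −tan(-2.4°) tan(+18.259°) = 0.0138, H₀ = 1.5570 rad.
Bracket: H₀ sin φ sin δ + cos φ cos δ sin H₀ = 1.5570×-0.04188×0.31331 + 0.99912×0.94965×0.99990 = -0.020430 + 0.948719 = 0.928289.
Q̄ = (S₀/π) × [bracket] = (2382/π) × 0.928289 = 703.8 W/m².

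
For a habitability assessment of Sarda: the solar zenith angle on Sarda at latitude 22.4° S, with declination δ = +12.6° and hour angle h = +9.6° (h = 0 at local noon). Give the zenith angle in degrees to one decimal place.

θ_z = 36.2°

cos θ_z = sin ϕ sin δ + cos ϕ cos δ cos h = -0.083128 + 0.889644 = 0.806516.
θ_z = arccos(0.806516) = 36.2°.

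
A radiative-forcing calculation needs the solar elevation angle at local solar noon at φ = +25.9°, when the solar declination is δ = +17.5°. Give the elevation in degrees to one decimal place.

81.6°

At local noon the hour angle is zero, so the zenith angle equals |φ − δ| = |+25.9° − (+17.500°)| = 8.400°.
Elevation = 90° − 8.400° = 81.6°.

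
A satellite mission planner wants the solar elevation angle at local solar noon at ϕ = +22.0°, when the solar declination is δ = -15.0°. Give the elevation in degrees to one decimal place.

At local noon the hour angle is zero, so the zenith angle equals |ϕ − δ| = |+22.0° − (-15.000°)| = 37.000°.
Elevation = 90° − 37.000° = 53.0°.

53.0°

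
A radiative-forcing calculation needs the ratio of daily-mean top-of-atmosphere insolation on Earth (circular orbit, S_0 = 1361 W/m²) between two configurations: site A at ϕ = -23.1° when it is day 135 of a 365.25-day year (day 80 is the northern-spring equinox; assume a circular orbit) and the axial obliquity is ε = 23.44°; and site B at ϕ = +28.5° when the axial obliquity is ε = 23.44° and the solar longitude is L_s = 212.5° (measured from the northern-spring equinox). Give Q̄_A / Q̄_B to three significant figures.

— Configuration A (ϕ=-23.1°):
Solar longitude: L_s = 360° × (135 − 80)/365.25 = 54.209°.
sin δ = sin 23.44° × sin 54.209° = 0.32267, so δ = +18.824°.
cos h₀ = −tan(-23.1°) tan(+18.824°) = 0.1454, h₀ = 1.4249 rad.
Bracket: h₀ sin ϕ sin δ + cos ϕ cos δ sin h₀ = 1.4249×-0.39234×0.32267 + 0.91982×0.94651×0.98937 = -0.180387 + 0.861364 = 0.680977.
Q̄ = (S_0/π) × [bracket] = (1361/π) × 0.680977 = 295.01 W/m².
— Configuration B (ϕ=+28.5°):
Solar declination: sin δ = sin ε · sin L_s = sin 23.44° × sin 212.5° = -0.21373, so δ = -12.341°.
cos h₀ = −tan(+28.5°) tan(-12.341°) = 0.1188, h₀ = 1.4517 rad.
Bracket: h₀ sin ϕ sin δ + cos ϕ cos δ sin h₀ = 1.4517×0.47716×-0.21373 + 0.87882×0.97689×0.99292 = -0.148049 + 0.852432 = 0.704383.
Q̄ = (S_0/π) × [bracket] = (1361/π) × 0.704383 = 305.15 W/m².
Ratio Q̄_A / Q̄_B = 295.01 / 305.15 = 0.9668.

Q̄_A / Q̄_B ≈ 0.967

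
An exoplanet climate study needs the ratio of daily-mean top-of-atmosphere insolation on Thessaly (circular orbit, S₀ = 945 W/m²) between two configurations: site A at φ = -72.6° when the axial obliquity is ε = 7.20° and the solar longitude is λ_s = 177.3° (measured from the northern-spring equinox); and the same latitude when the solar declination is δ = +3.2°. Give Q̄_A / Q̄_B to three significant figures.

— Configuration A (φ=-72.6°):
Solar declination: sin δ = sin ε · sin λ_s = sin 7.20° × sin 177.3° = 0.00590, so δ = +0.338°.
cos H₀ = −tan(-72.6°) tan(+0.338°) = 0.0188, H₀ = 1.5520 rad.
Bracket: H₀ sin φ sin δ + cos φ cos δ sin H₀ = 1.5520×-0.95424×0.00590 + 0.29904×0.99998×0.99982 = -0.008738 + 0.298980 = 0.290242.
Q̄ = (S₀/π) × [bracket] = (945/π) × 0.290242 = 87.306 W/m².
— Configuration B (φ=-72.6°):
cos H₀ = −tan(-72.6°) tan(+3.200°) = 0.1784, H₀ = 1.3914 rad.
Bracket: H₀ sin φ sin δ + cos φ cos δ sin H₀ = 1.3914×-0.95424×0.05582 + 0.29904×0.99844×0.98396 = -0.074114 + 0.293784 = 0.219670.
Q̄ = (S₀/π) × [bracket] = (945/π) × 0.219670 = 66.077 W/m².
Ratio Q̄_A / Q̄_B = 87.306 / 66.077 = 1.321.

Q̄_A / Q̄_B ≈ 1.32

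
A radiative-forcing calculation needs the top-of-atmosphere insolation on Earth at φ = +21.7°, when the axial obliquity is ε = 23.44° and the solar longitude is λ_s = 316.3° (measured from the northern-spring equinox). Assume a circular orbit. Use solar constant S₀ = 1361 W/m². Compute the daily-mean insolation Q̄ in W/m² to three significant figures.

Q̄ ≈ 320 W/m²

Solar declination: sin δ = sin ε · sin λ_s = sin 23.44° × sin 316.3° = -0.27483, so δ = -15.952°.
cos H₀ = −tan(+21.7°) tan(-15.952°) = 0.1137, H₀ = 1.4568 rad.
Bracket: H₀ sin φ sin δ + cos φ cos δ sin H₀ = 1.4568×0.36975×-0.27483 + 0.92913×0.96149×0.99351 = -0.148038 + 0.887551 = 0.739513.
Q̄ = (S₀/π) × [bracket] = (1361/π) × 0.739513 = 320.4 W/m².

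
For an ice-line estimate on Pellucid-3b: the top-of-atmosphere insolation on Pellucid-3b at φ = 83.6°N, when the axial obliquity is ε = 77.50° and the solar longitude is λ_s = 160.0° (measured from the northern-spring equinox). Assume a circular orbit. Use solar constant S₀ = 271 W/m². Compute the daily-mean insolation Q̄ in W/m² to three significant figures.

Q̄ ≈ 89.9 W/m²

Solar declination: sin δ = sin ε · sin λ_s = sin 77.50° × sin 160.0° = 0.33391, so δ = +19.506°.
cos H₀ = −tan(+83.6°) tan(+19.506°) = -3.1582 ≤ −1 ⇒ polar day, H₀ = π.
Bracket: H₀ sin φ sin δ + cos φ cos δ sin H₀ = 3.1416×0.99377×0.33391 + 0.11147×0.94260×0.00000 = 1.042476 + 0.000000 = 1.042476.
Q̄ = (S₀/π) × [bracket] = (271/π) × 1.042476 = 89.93 W/m².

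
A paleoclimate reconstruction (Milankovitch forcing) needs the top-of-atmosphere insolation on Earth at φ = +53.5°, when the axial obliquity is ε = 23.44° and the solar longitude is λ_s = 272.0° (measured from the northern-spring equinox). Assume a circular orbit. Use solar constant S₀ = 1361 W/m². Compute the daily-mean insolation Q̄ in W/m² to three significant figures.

Solar declination: sin δ = sin ε · sin λ_s = sin 23.44° × sin 272.0° = -0.39755, so δ = -23.425°.
cos H₀ = −tan(+53.5°) tan(-23.425°) = 0.5855, H₀ = 0.9453 rad.
Bracket: H₀ sin φ sin δ + cos φ cos δ sin H₀ = 0.9453×0.80386×-0.39755 + 0.59482×0.91758×0.81067 = -0.302094 + 0.442460 = 0.140366.
Q̄ = (S₀/π) × [bracket] = (1361/π) × 0.140366 = 60.81 W/m².

Q̄ ≈ 60.8 W/m²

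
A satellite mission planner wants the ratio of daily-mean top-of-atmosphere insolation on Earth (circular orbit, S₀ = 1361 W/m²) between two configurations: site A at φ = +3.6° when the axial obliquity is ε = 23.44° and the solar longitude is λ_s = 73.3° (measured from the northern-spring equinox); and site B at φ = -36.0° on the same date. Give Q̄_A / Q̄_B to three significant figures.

— Configuration A (φ=+3.6°):
Solar declination: sin δ = sin ε · sin λ_s = sin 23.44° × sin 73.3° = 0.38101, so δ = +22.396°.
cos H₀ = −tan(+3.6°) tan(+22.396°) = -0.0259, H₀ = 1.5967 rad.
Bracket: H₀ sin φ sin δ + cos φ cos δ sin H₀ = 1.5967×0.06279×0.38101 + 0.99803×0.92457×0.99966 = 0.038199 + 0.922435 = 0.960634.
Q̄ = (S₀/π) × [bracket] = (1361/π) × 0.960634 = 416.17 W/m².
— Configuration B (φ=-36.0°):
cos H₀ = −tan(-36.0°) tan(+22.396°) = 0.2994, H₀ = 1.2667 rad.
Bracket: H₀ sin φ sin δ + cos φ cos δ sin H₀ = 1.2667×-0.58779×0.38101 + 0.80902×0.92457×0.95413 = -0.283682 + 0.713685 = 0.430003.
Q̄ = (S₀/π) × [bracket] = (1361/π) × 0.430003 = 186.29 W/m².
Ratio Q̄_A / Q̄_B = 416.17 / 186.29 = 2.234.

Q̄_A / Q̄_B ≈ 2.23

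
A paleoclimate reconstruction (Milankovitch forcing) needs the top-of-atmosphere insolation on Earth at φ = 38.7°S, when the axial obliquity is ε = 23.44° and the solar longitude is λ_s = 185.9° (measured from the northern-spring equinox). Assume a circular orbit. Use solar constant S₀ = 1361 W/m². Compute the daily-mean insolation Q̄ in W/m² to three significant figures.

Solar declination: sin δ = sin ε · sin λ_s = sin 23.44° × sin 185.9° = -0.04089, so δ = -2.343°.
cos H₀ = −tan(-38.7°) tan(-2.343°) = -0.0328, H₀ = 1.6036 rad.
Bracket: H₀ sin φ sin δ + cos φ cos δ sin H₀ = 1.6036×-0.62524×-0.04089 + 0.78043×0.99916×0.99946 = 0.040998 + 0.779353 = 0.820351.
Q̄ = (S₀/π) × [bracket] = (1361/π) × 0.820351 = 355.4 W/m².

Q̄ ≈ 355 W/m²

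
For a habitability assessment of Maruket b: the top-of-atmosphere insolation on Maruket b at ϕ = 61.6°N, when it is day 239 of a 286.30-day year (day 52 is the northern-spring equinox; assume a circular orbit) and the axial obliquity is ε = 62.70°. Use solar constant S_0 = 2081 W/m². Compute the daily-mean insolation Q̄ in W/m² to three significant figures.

Q̄ ≈ 0.00 W/m²

Solar longitude: L_s = 360° × (239 − 52)/286.30 = 235.138°.
sin δ = sin 62.70° × sin 235.138° = -0.72914, so δ = -46.814°.
cos h₀ = −tan(+61.6°) tan(-46.814°) = 1.9705 ≥ 1 ⇒ polar night, h₀ = 0 and Q̄ = 0.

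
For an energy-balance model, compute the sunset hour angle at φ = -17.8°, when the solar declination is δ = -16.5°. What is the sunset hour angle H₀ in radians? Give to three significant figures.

H₀ = 1.67 rad

cos H₀ = −tan φ · tan δ = −tan(-17.8°) × tan(-16.500°) = -0.0951, so H₀ = 1.6660 rad = 95.46°.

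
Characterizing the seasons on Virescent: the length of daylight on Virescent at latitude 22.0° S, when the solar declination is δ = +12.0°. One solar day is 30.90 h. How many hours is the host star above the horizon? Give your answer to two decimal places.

cos H₀ = −tan φ · tan δ = −tan(-22.0°) × tan(+12.000°) = 0.0859, so H₀ = 1.4848 rad = 85.07°.
Daylight = 2H₀/(2π) × 30.90 h = (1.4848/π) × 30.90 = 14.60 h.

14.60 h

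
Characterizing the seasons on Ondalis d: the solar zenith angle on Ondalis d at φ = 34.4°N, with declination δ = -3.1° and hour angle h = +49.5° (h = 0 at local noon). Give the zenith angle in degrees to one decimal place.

cos θ_z = sin φ sin δ + cos φ cos δ cos h = -0.030553 + 0.535084 = 0.504531.
θ_z = arccos(0.504531) = 59.7°.

θ_z = 59.7°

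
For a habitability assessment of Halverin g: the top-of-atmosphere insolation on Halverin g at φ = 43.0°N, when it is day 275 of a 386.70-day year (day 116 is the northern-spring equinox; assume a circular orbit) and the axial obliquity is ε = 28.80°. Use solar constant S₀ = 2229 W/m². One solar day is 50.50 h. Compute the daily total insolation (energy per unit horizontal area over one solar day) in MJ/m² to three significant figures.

129 MJ/m²

Solar longitude: λ_s = 360° × (275 − 116)/386.70 = 148.022°.
sin δ = sin 28.80° × sin 148.022° = 0.25514, so δ = +14.782°.
cos H₀ = −tan(+43.0°) tan(+14.782°) = -0.2461, H₀ = 1.8194 rad.
Bracket: H₀ sin φ sin δ + cos φ cos δ sin H₀ = 1.8194×0.68200×0.25514 + 0.73135×0.96691×0.96925 = 0.316586 + 0.685405 = 1.001991.
Q̄ = (S₀/π) × [bracket] = (2229/π) × 1.001991 = 710.93 W/m².
Daily total = Q̄ × 50.50 h × 3600 s/h = 710.93 × 50.50 × 3600 / 10⁶ = 129.2 MJ/m².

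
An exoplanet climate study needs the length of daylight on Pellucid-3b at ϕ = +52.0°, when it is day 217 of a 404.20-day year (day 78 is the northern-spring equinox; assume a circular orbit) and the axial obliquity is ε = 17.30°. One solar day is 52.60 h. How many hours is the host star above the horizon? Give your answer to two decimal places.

Solar longitude: L_s = 360° × (217 − 78)/404.20 = 123.800°.
sin δ = sin 17.30° × sin 123.800° = 0.24711, so δ = +14.307°.
cos h₀ = −tan ϕ · tan δ = −tan(+52.0°) × tan(+14.307°) = -0.3264, so h₀ = 1.9033 rad = 109.05°.
Daylight = 2h₀/(2π) × 52.60 h = (1.9033/π) × 52.60 = 31.87 h.

31.87 h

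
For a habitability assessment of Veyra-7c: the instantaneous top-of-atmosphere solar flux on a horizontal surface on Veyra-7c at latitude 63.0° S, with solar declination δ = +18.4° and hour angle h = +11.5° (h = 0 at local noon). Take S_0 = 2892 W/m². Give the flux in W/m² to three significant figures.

407 W/m²

cos θ_z = sin ϕ sin δ + cos ϕ cos δ cos h = -0.281245 + 0.422133 = 0.140888.
Flux = S_0 · cos θ_z = 2892 × 0.140888 = 407.4 W/m².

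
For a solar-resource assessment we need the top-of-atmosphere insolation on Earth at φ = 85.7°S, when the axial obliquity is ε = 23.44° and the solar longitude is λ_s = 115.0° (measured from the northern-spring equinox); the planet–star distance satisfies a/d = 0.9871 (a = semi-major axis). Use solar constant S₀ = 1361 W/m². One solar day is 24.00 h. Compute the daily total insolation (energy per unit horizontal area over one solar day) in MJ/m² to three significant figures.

Solar declination: sin δ = sin ε · sin λ_s = sin 23.44° × sin 115.0° = 0.36052, so δ = +21.132°.
cos H₀ = −tan(-85.7°) tan(+21.132°) = 5.1404 ≥ 1 ⇒ polar night, H₀ = 0 and Q̄ = 0.
Inverse-square distance factor (a/d)² = 0.9871² = 0.974366.
Daily total = Q̄ × 24.00 h × 3600 s/h = 0.00 MJ/m².

0.00 MJ/m²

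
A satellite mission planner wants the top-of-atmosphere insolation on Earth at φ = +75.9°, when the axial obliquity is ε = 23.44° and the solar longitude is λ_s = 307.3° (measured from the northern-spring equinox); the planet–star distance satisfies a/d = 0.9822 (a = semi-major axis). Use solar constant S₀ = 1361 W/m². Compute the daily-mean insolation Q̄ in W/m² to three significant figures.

Q̄ ≈ 0.00 W/m²

Solar declination: sin δ = sin ε · sin λ_s = sin 23.44° × sin 307.3° = -0.31643, so δ = -18.447°.
cos H₀ = −tan(+75.9°) tan(-18.447°) = 1.3280 ≥ 1 ⇒ polar night, H₀ = 0 and Q̄ = 0.
Inverse-square distance factor (a/d)² = 0.9822² = 0.964717.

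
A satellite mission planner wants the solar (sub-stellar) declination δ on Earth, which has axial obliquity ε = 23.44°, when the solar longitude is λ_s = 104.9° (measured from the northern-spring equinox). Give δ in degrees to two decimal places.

sin δ = sin ε · sin λ_s = sin 23.44° × sin 104.9° = 0.384413.
δ = arcsin(0.384413) = +22.61°.

δ = +22.61°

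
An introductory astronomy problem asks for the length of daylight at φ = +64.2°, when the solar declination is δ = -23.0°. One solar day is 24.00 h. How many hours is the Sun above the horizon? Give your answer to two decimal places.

cos H₀ = −tan φ · tan δ = −tan(+64.2°) × tan(-23.000°) = 0.8781, so H₀ = 0.4990 rad = 28.59°.
Daylight = 2H₀/(2π) × 24.00 h = (0.4990/π) × 24.00 = 3.81 h.

3.81 h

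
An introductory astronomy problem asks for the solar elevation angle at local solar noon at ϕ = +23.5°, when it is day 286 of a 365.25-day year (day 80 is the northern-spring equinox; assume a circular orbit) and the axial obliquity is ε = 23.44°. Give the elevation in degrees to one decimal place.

Solar longitude: L_s = 360° × (286 − 80)/365.25 = 203.039°.
sin δ = sin 23.44° × sin 203.039° = -0.15568, so δ = -8.956°.
At local noon the hour angle is zero, so the zenith angle equals |ϕ − δ| = |+23.5° − (-8.956°)| = 32.456°.
Elevation = 90° − 32.456° = 57.5°.

57.5°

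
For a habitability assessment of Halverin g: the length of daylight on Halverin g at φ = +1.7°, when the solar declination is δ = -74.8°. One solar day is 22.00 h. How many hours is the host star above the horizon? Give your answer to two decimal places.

10.23 h

cos H₀ = −tan φ · tan δ = −tan(+1.7°) × tan(-74.800°) = 0.1092, so H₀ = 1.4613 rad = 83.73°.
Daylight = 2H₀/(2π) × 22.00 h = (1.4613/π) × 22.00 = 10.23 h.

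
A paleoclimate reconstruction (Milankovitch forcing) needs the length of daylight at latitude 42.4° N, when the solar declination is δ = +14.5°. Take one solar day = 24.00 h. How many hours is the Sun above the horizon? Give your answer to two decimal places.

13.82 h

cos H₀ = −tan φ · tan δ = −tan(+42.4°) × tan(+14.500°) = -0.2362, so H₀ = 1.8092 rad = 103.66°.
Daylight = 2H₀/(2π) × 24.00 h = (1.8092/π) × 24.00 = 13.82 h.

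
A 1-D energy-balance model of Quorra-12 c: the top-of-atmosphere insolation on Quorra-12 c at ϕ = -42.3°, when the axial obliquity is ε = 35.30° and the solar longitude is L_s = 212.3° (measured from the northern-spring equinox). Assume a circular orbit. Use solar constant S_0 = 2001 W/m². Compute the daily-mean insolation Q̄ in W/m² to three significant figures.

Solar declination: sin δ = sin ε · sin L_s = sin 35.30° × sin 212.3° = -0.30878, so δ = -17.986°.
cos h₀ = −tan(-42.3°) tan(-17.986°) = -0.2954, h₀ = 1.8707 rad.
Bracket: h₀ sin ϕ sin δ + cos ϕ cos δ sin h₀ = 1.8707×-0.67301×-0.30878 + 0.73963×0.95113×0.95537 = 0.388754 + 0.672088 = 1.060842.
Q̄ = (S_0/π) × [bracket] = (2001/π) × 1.060842 = 675.7 W/m².

Q̄ ≈ 676 W/m²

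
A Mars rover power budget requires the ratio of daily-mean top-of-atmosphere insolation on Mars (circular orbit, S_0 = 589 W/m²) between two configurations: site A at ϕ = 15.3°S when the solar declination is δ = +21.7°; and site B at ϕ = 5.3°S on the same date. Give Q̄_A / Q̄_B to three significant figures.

— Configuration A (ϕ=-15.3°):
cos h₀ = −tan(-15.3°) tan(+21.700°) = 0.1089, h₀ = 1.4617 rad.
Bracket: h₀ sin ϕ sin δ + cos ϕ cos δ sin h₀ = 1.4617×-0.26387×0.36975 + 0.96456×0.92913×0.99406 = -0.142612 + 0.890878 = 0.748266.
Q̄ = (S_0/π) × [bracket] = (589/π) × 0.748266 = 140.29 W/m².
— Configuration B (ϕ=-5.3°):
cos h₀ = −tan(-5.3°) tan(+21.700°) = 0.0369, h₀ = 1.5339 rad.
Bracket: h₀ sin ϕ sin δ + cos ϕ cos δ sin h₀ = 1.5339×-0.09237×0.36975 + 0.99572×0.92913×0.99932 = -0.052389 + 0.924524 = 0.872135.
Q̄ = (S_0/π) × [bracket] = (589/π) × 0.872135 = 163.51 W/m².
Ratio Q̄_A / Q̄_B = 140.29 / 163.51 = 0.8580.

Q̄_A / Q̄_B ≈ 0.858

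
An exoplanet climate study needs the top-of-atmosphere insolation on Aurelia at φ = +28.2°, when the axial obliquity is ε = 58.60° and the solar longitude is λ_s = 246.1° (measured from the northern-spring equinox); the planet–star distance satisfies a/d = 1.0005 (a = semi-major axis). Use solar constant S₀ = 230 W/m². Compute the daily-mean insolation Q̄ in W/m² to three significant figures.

Solar declination: sin δ = sin ε · sin λ_s = sin 58.60° × sin 246.1° = -0.78036, so δ = -51.294°.
cos H₀ = −tan(+28.2°) tan(-51.294°) = 0.6691, H₀ = 0.8378 rad.
Bracket: H₀ sin φ sin δ + cos φ cos δ sin H₀ = 0.8378×0.47255×-0.78036 + 0.88130×0.62533×0.74314 = -0.308946 + 0.409547 = 0.100601.
Inverse-square distance factor (a/d)² = 1.0005² = 1.001000.
Q̄ = (S₀/π) × 1.001000 × [bracket] = (230/π) × 1.001000 × 0.100601 = 7.372 W/m².

Q̄ ≈ 7.37 W/m²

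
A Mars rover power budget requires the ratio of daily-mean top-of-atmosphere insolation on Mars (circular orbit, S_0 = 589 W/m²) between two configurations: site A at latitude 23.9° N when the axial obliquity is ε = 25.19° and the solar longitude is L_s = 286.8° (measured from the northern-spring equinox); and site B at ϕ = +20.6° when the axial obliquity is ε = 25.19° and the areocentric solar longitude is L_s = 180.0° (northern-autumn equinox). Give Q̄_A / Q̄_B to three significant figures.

Q̄_A / Q̄_B ≈ 0.632

— Configuration A (ϕ=+23.9°):
Solar declination: sin δ = sin ε · sin L_s = sin 25.19° × sin 286.8° = -0.40746, so δ = -24.045°.
cos h₀ = −tan(+23.9°) tan(-24.045°) = 0.1977, h₀ = 1.3718 rad.
Bracket: h₀ sin ϕ sin δ + cos ϕ cos δ sin h₀ = 1.3718×0.40514×-0.40746 + 0.91425×0.91323×0.98026 = -0.226454 + 0.818439 = 0.591985.
Q̄ = (S_0/π) × [bracket] = (589/π) × 0.591985 = 110.99 W/m².
— Configuration B (ϕ=+20.6°):
sin δ = sin 25.19° × sin 180.0° = 0.00000, so δ = +0.000°.
cos h₀ = −tan(+20.6°) tan(+0.000°) = -0.0000, h₀ = 1.5708 rad.
Bracket: h₀ sin ϕ sin δ + cos ϕ cos δ sin h₀ = 1.5708×0.35184×0.00000 + 0.93606×1.00000×1.00000 = 0.000000 + 0.936060 = 0.936060.
Q̄ = (S_0/π) × [bracket] = (589/π) × 0.936060 = 175.50 W/m².
Ratio Q̄_A / Q̄_B = 110.99 / 175.50 = 0.6324.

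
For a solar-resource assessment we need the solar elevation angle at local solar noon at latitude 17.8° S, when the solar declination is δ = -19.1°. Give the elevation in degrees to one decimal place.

At local noon the hour angle is zero, so the zenith angle equals |φ − δ| = |-17.8° − (-19.100°)| = 1.300°.
Elevation = 90° − 1.300° = 88.7°.

88.7°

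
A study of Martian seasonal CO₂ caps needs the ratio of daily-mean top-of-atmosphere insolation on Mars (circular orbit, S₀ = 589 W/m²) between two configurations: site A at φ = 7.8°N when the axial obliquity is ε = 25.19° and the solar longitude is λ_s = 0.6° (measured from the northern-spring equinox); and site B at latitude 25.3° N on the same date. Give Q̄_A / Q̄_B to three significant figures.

— Configuration A (φ=+7.8°):
Solar declination: sin δ = sin ε · sin λ_s = sin 25.19° × sin 0.6° = 0.00446, so δ = +0.255°.
cos H₀ = −tan(+7.8°) tan(+0.255°) = -0.0006, H₀ = 1.5714 rad.
Bracket: H₀ sin φ sin δ + cos φ cos δ sin H₀ = 1.5714×0.13572×0.00446 + 0.99075×0.99999×1.00000 = 0.000951 + 0.990740 = 0.991691.
Q̄ = (S₀/π) × [bracket] = (589/π) × 0.991691 = 185.93 W/m².
— Configuration B (φ=+25.3°):
cos H₀ = −tan(+25.3°) tan(+0.255°) = -0.0021, H₀ = 1.5729 rad.
Bracket: H₀ sin φ sin δ + cos φ cos δ sin H₀ = 1.5729×0.42736×0.00446 + 0.90408×0.99999×1.00000 = 0.002998 + 0.904071 = 0.907069.
Q̄ = (S₀/π) × [bracket] = (589/π) × 0.907069 = 170.06 W/m².
Ratio Q̄_A / Q̄_B = 185.93 / 170.06 = 1.093.

Q̄_A / Q̄_B ≈ 1.09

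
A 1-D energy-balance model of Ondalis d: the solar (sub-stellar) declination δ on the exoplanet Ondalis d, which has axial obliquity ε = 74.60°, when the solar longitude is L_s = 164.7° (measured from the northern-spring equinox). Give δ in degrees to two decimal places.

sin δ = sin ε · sin L_s = sin 74.60° × sin 164.7° = 0.254399.
δ = arcsin(0.254399) = +14.74°.

δ = +14.74°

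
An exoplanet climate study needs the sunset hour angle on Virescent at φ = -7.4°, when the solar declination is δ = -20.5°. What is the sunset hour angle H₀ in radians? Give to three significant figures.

cos H₀ = −tan φ · tan δ = −tan(-7.4°) × tan(-20.500°) = -0.0486, so H₀ = 1.6194 rad = 92.78°.

H₀ = 1.62 rad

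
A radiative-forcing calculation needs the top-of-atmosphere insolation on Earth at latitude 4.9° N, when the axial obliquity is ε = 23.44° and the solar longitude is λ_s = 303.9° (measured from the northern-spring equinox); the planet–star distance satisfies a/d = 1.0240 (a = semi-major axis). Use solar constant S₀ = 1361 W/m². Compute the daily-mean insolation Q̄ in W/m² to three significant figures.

Q̄ ≈ 407 W/m²

Solar declination: sin δ = sin ε · sin λ_s = sin 23.44° × sin 303.9° = -0.33017, so δ = -19.279°.
cos H₀ = −tan(+4.9°) tan(-19.279°) = 0.0300, H₀ = 1.5408 rad.
Bracket: H₀ sin φ sin δ + cos φ cos δ sin H₀ = 1.5408×0.08542×-0.33017 + 0.99635×0.94392×0.99955 = -0.043455 + 0.940051 = 0.896596.
Inverse-square distance factor (a/d)² = 1.0240² = 1.048576.
Q̄ = (S₀/π) × 1.048576 × [bracket] = (1361/π) × 1.048576 × 0.896596 = 407.3 W/m².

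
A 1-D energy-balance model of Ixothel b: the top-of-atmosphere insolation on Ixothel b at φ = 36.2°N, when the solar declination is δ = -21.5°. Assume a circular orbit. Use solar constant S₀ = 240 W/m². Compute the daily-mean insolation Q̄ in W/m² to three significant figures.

Q̄ ≈ 33.8 W/m²

cos H₀ = −tan(+36.2°) tan(-21.500°) = 0.2883, H₀ = 1.2783 rad.
Bracket: H₀ sin φ sin δ + cos φ cos δ sin H₀ = 1.2783×0.59061×-0.36650 + 0.80696×0.93042×0.95754 = -0.276699 + 0.718932 = 0.442233.
Q̄ = (S₀/π) × [bracket] = (240/π) × 0.442233 = 33.78 W/m².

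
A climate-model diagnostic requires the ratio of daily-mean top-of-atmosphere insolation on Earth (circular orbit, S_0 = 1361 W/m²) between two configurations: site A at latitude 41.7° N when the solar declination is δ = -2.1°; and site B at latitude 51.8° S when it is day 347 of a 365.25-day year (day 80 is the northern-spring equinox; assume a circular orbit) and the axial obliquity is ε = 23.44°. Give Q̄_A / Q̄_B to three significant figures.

— Configuration A (ϕ=+41.7°):
cos h₀ = −tan(+41.7°) tan(-2.100°) = 0.0327, h₀ = 1.5381 rad.
Bracket: h₀ sin ϕ sin δ + cos ϕ cos δ sin h₀ = 1.5381×0.66523×-0.03664 + 0.74664×0.99933×0.99947 = -0.037490 + 0.745744 = 0.708254.
Q̄ = (S_0/π) × [bracket] = (1361/π) × 0.708254 = 306.83 W/m².
— Configuration B (ϕ=-51.8°):
Solar longitude: L_s = 360° × (347 − 80)/365.25 = 263.162°.
sin δ = sin 23.44° × sin 263.162° = -0.39496, so δ = -23.263°.
cos h₀ = −tan(-51.8°) tan(-23.263°) = -0.5463, h₀ = 2.1488 rad.
Bracket: h₀ sin ϕ sin δ + cos ϕ cos δ sin h₀ = 2.1488×-0.78586×-0.39496 + 0.61841×0.91870×0.83758 = 0.666952 + 0.475857 = 1.142809.
Q̄ = (S_0/π) × [bracket] = (1361/π) × 1.142809 = 495.09 W/m².
Ratio Q̄_A / Q̄_B = 306.83 / 495.09 = 0.6197.

Q̄_A / Q̄_B ≈ 0.620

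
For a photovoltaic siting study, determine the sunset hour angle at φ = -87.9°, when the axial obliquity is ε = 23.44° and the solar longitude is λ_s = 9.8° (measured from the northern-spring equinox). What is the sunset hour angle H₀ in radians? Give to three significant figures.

H₀ = 0.00 rad

Solar declination: sin δ = sin ε · sin λ_s = sin 23.44° × sin 9.8° = 0.06771, so δ = +3.882°.
cos H₀ = −tan φ · tan δ = 1.8507 ≥ 1, so the Sun never rises (polar night) and H₀ = 0.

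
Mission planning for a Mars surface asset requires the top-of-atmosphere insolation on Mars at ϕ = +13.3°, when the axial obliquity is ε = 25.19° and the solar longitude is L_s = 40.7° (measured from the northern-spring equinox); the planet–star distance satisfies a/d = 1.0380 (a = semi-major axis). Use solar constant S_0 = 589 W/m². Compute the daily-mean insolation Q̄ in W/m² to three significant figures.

Solar declination: sin δ = sin ε · sin L_s = sin 25.19° × sin 40.7° = 0.27755, so δ = +16.114°.
cos h₀ = −tan(+13.3°) tan(+16.114°) = -0.0683, h₀ = 1.6391 rad.
Bracket: h₀ sin ϕ sin δ + cos ϕ cos δ sin h₀ = 1.6391×0.23005×0.27755 + 0.97318×0.96071×0.99767 = 0.104657 + 0.932765 = 1.037422.
Inverse-square distance factor (a/d)² = 1.0380² = 1.077444.
Q̄ = (S_0/π) × 1.077444 × [bracket] = (589/π) × 1.077444 × 1.037422 = 209.6 W/m².

Q̄ ≈ 210 W/m²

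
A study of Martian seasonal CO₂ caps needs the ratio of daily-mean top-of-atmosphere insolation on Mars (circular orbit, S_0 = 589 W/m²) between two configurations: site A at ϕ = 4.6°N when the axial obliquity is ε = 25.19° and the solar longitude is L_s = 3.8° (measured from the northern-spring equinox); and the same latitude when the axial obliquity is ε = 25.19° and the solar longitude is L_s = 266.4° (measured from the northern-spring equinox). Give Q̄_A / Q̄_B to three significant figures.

— Configuration A (ϕ=+4.6°):
Solar declination: sin δ = sin ε · sin L_s = sin 25.19° × sin 3.8° = 0.02821, so δ = +1.616°.
cos h₀ = −tan(+4.6°) tan(+1.616°) = -0.0023, h₀ = 1.5731 rad.
Bracket: h₀ sin ϕ sin δ + cos ϕ cos δ sin h₀ = 1.5731×0.08020×0.02821 + 0.99678×0.99960×1.00000 = 0.003559 + 0.996381 = 0.999940.
Q̄ = (S_0/π) × [bracket] = (589/π) × 0.999940 = 187.47 W/m².
— Configuration B (ϕ=+4.6°):
Solar declination: sin δ = sin ε · sin L_s = sin 25.19° × sin 266.4° = -0.42478, so δ = -25.137°.
cos h₀ = −tan(+4.6°) tan(-25.137°) = 0.0378, h₀ = 1.5330 rad.
Bracket: h₀ sin ϕ sin δ + cos ϕ cos δ sin h₀ = 1.5330×0.08020×-0.42478 + 0.99678×0.90530×0.99929 = -0.052225 + 0.901744 = 0.849519.
Q̄ = (S_0/π) × [bracket] = (589/π) × 0.849519 = 159.27 W/m².
Ratio Q̄_A / Q̄_B = 187.47 / 159.27 = 1.177.

Q̄_A / Q̄_B ≈ 1.18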